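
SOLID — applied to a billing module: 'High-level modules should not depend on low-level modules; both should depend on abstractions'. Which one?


This describes the Dependency Inversion Principle (DIP)

Dependency Inversion Principle (DIP)


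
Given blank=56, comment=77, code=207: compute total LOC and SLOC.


Total LOC = blank + comment + code
Total LOC = 56 + 77 + 207 = 340
SLOC (source only) = code = 207

Total LOC: 340, SLOC: 207


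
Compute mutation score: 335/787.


Mutation score = killed / total * 100
Mutation score = 335 / 787 * 100
Mutation score = 42.57%

42.57%


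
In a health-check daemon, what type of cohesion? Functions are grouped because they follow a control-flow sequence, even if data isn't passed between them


Reasoning: Grouped by order of execution within a routine, not by data flow
Type: Procedural cohesion

Procedural cohesion


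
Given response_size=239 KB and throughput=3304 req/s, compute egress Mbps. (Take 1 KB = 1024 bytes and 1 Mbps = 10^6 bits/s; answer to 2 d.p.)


Formula: Mbps = payload_bytes * RPS * 8 / 1e6
Payload per request = 239 KB = 239 * 1024 = 244736 bytes
Total bytes/sec = 244736 * 3304 = 808607744
Total bits/sec = 808607744 * 8 = 6468861952
Mbps = 6468861952 / 1e6 = 6468.86

6468.86 Mbps


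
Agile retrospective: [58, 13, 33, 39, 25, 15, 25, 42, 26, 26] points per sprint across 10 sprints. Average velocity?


Formula: Avg velocity = Total points / Number of sprints
Points: [58, 13, 33, 39, 25, 15, 25, 42, 26, 26]
Sum = 58 + 13 + 33 + 39 + 25 + 15 + 25 + 42 + 26 + 26 = 302
Avg velocity = 302 / 10 = 30.2 points/sprint

30.2 points/sprint


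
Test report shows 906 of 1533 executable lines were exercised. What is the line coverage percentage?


Coverage = covered / total * 100
Coverage = 906 / 1533 * 100
Coverage = 59.1%

59.1%


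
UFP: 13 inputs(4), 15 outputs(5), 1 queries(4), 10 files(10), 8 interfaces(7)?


UFP = EI*4 + EO*5 + EQ*4 + ILF*10 + EIF*7
UFP = 13*4 + 15*5 + 1*4 + 10*10 + 8*7
UFP = 52 + 75 + 4 + 100 + 56
UFP = 287

287


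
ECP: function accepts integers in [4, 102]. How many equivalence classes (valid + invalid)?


Valid range: [4, 102]
Class 1: x < 4 — invalid
Class 2: 4 ≤ x ≤ 102 — valid
Class 3: x > 102 — invalid
Total equivalence classes: 3

3 equivalence classes


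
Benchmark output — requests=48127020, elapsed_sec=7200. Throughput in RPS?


Formula: throughput = requests / seconds
throughput = 48127020 / 7200
throughput = 6684.31 requests/second

6684.31 requests/second


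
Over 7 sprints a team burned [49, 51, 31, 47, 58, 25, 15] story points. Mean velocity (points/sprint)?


Formula: Avg velocity = Total points / Number of sprints
Points: [49, 51, 31, 47, 58, 25, 15]
Sum = 49 + 51 + 31 + 47 + 58 + 25 + 15 = 276
Avg velocity = 276 / 7 = 39.43 points/sprint

39.43 points/sprint


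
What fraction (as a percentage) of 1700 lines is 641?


Coverage = covered / total * 100
Coverage = 641 / 1700 * 100
Coverage = 37.71%

37.71%


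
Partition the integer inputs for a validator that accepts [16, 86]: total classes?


Valid range: [16, 86]
Class 1: x < 16 — invalid
Class 2: 16 ≤ x ≤ 86 — valid
Class 3: x > 86 — invalid
Total equivalence classes: 3

3 equivalence classes


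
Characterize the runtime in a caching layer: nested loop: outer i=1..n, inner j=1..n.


Reasoning: n iterations times n iterations
Complexity: O(n^2)

O(n^2)


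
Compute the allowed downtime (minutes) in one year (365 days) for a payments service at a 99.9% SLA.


Formula: allowed downtime = period * (100 - SLA) / 100
Period (year (365 days)) = 525600 minutes
Unavailability fraction = (100 - 99.9) / 100
Allowed downtime = 525600 * (100 - 99.9) / 100
Allowed downtime = 525.6 minutes

525.6 minutes


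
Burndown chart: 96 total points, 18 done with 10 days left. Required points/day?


Formula: Required rate = Remaining points / Days left
Remaining = 96 - 18 = 78 points
Required rate = 78 / 10 = 7.8 points/day

7.8 points/day


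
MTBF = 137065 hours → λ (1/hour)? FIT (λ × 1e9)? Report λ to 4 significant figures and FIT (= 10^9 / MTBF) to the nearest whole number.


Formula: λ = 1 / MTBF; FIT = λ × 1e9 = 1e9 / MTBF
λ = 1 / 137065 ≈ 7.296e-06 failures/hour
FIT = 1e9 / 137065 ≈ 7296 failures per 1e9 hours (nearest whole number)

λ = 7.296e-06 /h, FIT = 7296


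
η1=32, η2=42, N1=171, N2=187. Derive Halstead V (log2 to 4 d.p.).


Formula: V = N * log2(η), where N = N1 + N2 and η = η1 + η2
η = 32 + 42 = 74
N = 171 + 187 = 358
log2(74) ≈ 6.2095
V = 358 * 6.2095 = 2223.00

2223.00


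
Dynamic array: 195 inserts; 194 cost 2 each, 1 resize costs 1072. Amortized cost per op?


Formula: Amortized cost = Total cost / Operations
Total cost = (194 * 2) + (1 * 1072)
Total cost = 388 + 1072 = 1460
Amortized = 1460 / 195 = 7.4872

7.4872


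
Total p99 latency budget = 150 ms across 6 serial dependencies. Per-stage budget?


Formula: per_stage = total_budget / stages
per_stage = 150 / 6
per_stage = 25.0 ms

25.0 ms


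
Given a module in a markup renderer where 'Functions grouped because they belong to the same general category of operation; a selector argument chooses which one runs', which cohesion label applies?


Reasoning: Grouped by category of activity, not by data or sequence
Type: Logical cohesion

Logical cohesion


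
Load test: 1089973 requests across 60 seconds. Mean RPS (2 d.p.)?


Formula: throughput = requests / seconds
throughput = 1089973 / 60
throughput = 18166.22 requests/second

18166.22 requests/second


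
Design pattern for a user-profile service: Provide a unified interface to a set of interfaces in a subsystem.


This matches the Facade pattern

Facade


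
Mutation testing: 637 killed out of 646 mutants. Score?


Mutation score = killed / total * 100
Mutation score = 637 / 646 * 100
Mutation score = 98.61%

98.61%


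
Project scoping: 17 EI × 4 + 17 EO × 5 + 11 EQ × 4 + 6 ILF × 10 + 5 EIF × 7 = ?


UFP = EI*4 + EO*5 + EQ*4 + ILF*10 + EIF*7
UFP = 17*4 + 17*5 + 11*4 + 6*10 + 5*7
UFP = 68 + 85 + 44 + 60 + 35
UFP = 292

292


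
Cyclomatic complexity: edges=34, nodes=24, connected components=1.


Formula: V(G) = E - N + 2P
V(G) = 34 - 24 + 2*1
V(G) = 10 + 2
V(G) = 12

12


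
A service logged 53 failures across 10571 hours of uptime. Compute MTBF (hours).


Formula: MTBF = Total operating time / Number of failures
MTBF = 10571 / 53
MTBF = 199.45 hours

199.45 hours


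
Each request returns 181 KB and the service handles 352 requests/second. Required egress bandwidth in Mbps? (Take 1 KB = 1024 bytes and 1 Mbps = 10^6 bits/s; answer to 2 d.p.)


Formula: Mbps = payload_bytes * RPS * 8 / 1e6
Payload per request = 181 KB = 181 * 1024 = 185344 bytes
Total bytes/sec = 185344 * 352 = 65241088
Total bits/sec = 65241088 * 8 = 521928704
Mbps = 521928704 / 1e6 = 521.93

521.93 Mbps


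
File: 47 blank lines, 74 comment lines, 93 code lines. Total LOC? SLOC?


Total LOC = blank + comment + code
Total LOC = 47 + 74 + 93 = 214
SLOC (source only) = code = 93

Total LOC: 214, SLOC: 93


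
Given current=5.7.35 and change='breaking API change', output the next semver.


Current: 5.7.35
Change category: 'breaking API change' → major bump
SemVer rule: major bump → increment MAJOR, reset MINOR and PATCH to 0
New: 6.0.0

6.0.0


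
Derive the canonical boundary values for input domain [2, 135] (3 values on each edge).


Range: [2, 135]
Boundaries: just below min, min, min+1, max-1, max, just above max
Values: [1, 2, 3, 134, 135, 136]

[1, 2, 3, 134, 135, 136]


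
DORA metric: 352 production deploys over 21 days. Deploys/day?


Formula: deployments per day = releases / days
= 352 / 21
= 16.762 deploys/day
(equivalently, 117.33 deploys/week)

16.762 deploys/day


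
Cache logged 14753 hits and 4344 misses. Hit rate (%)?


Formula: hit rate = hits / (hits + misses) * 100
hit rate = 14753 / (14753 + 4344) * 100
hit rate = 14753 / 19097 * 100
hit rate = 77.25%

77.25%


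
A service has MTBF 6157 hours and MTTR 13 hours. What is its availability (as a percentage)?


Availability = MTBF / (MTBF + MTTR)
Availability = 6157 / (6157 + 13)
Availability = 6157 / 6170
Availability = 99.7893%

99.7893%


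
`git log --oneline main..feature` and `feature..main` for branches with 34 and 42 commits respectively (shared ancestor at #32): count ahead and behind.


Common ancestor: commit #32
feature commits after divergence: 34 - 32 = 2
main commits after divergence: 42 - 32 = 10
feature is 2 commits ahead of main
main is 10 commits ahead of feature

feature ahead: 2, main ahead: 10


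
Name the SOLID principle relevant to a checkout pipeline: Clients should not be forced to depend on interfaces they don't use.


This describes the Interface Segregation Principle (ISP)

Interface Segregation Principle (ISP)


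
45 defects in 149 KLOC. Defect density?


Defect density = defects / KLOC
Defect density = 45 / 149
Defect density = 0.302 defects/KLOC

0.302 defects/KLOC


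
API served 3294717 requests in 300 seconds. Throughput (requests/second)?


Formula: throughput = requests / seconds
throughput = 3294717 / 300
throughput = 10982.39 requests/second

10982.39 requests/second


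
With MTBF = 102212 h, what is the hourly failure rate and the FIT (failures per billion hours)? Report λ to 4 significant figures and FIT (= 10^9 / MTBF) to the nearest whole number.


Formula: λ = 1 / MTBF; FIT = λ × 1e9 = 1e9 / MTBF
λ = 1 / 102212 ≈ 9.784e-06 failures/hour
FIT = 1e9 / 102212 ≈ 9784 failures per 1e9 hours (nearest whole number)

λ = 9.784e-06 /h, FIT = 9784


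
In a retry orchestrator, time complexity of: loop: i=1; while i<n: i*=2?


Reasoning: i doubles each step so iterations are log2(n)
Complexity: O(log n)

O(log n)


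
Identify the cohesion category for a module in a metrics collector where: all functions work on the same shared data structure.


Reasoning: Functions share data
Type: Communicational cohesion

Communicational cohesion


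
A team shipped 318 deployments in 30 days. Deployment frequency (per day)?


Formula: deployments per day = releases / days
= 318 / 30
= 10.6 deploys/day
(equivalently, 74.2 deploys/week)

10.6 deploys/day


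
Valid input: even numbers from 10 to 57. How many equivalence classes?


Constraint: even integers in [10, 57]
Class 1: x < 10 — out-of-range invalid
Class 2: x in [10,57] but odd — wrong type invalid
Class 3: x in [10,57] and even — valid
Class 4: x > 57 — out-of-range invalid
Total equivalence classes: 4

4 equivalence classes


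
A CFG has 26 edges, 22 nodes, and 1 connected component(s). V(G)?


Formula: V(G) = E - N + 2P
V(G) = 26 - 22 + 2*1
V(G) = 4 + 2
V(G) = 6

6


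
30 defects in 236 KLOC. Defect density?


Defect density = defects / KLOC
Defect density = 30 / 236
Defect density = 0.127 defects/KLOC

0.127 defects/KLOC


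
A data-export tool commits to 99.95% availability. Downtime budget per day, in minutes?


Formula: allowed downtime = period * (100 - SLA) / 100
Period (day) = 1440 minutes
Unavailability fraction = (100 - 99.95) / 100
Allowed downtime = 1440 * (100 - 99.95) / 100
Allowed downtime = 0.72 minutes

0.72 minutes


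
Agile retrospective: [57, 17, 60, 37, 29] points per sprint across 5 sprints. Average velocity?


Formula: Avg velocity = Total points / Number of sprints
Points: [57, 17, 60, 37, 29]
Sum = 57 + 17 + 60 + 37 + 29 = 200
Avg velocity = 200 / 5 = 40.0 points/sprint

40.0 points/sprint


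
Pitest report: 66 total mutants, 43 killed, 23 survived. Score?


Mutation score = killed / total * 100
Mutation score = 43 / 66 * 100
Mutation score = 65.15%

65.15%


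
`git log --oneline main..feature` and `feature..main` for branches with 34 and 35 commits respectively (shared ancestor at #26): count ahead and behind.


Common ancestor: commit #26
feature commits after divergence: 34 - 26 = 8
main commits after divergence: 35 - 26 = 9
feature is 8 commits ahead of main
main is 9 commits ahead of feature

feature ahead: 8, main ahead: 9


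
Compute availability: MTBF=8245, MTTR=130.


Availability = MTBF / (MTBF + MTTR)
Availability = 8245 / (8245 + 130)
Availability = 8245 / 8375
Availability = 98.4478%

98.4478%


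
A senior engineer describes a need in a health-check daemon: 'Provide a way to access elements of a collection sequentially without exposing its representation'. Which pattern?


This matches the Iterator pattern

Iterator


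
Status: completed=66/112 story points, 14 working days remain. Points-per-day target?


Formula: Required rate = Remaining points / Days left
Remaining = 112 - 66 = 46 points
Required rate = 46 / 14 = 3.29 points/day

3.29 points/day


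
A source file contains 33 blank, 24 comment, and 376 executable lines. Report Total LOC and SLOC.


Total LOC = blank + comment + code
Total LOC = 33 + 24 + 376 = 433
SLOC (source only) = code = 376

Total LOC: 433, SLOC: 376


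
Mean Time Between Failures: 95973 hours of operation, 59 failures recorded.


Formula: MTBF = Total operating time / Number of failures
MTBF = 95973 / 59
MTBF = 1626.66 hours

1626.66 hours


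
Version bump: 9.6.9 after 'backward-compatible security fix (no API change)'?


Current: 9.6.9
Change category: 'backward-compatible security fix (no API change)' → patch bump
SemVer rule: patch bump → increment PATCH (MAJOR and MINOR unchanged)
New: 9.6.10

9.6.10


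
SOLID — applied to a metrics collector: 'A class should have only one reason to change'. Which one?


This describes the Single Responsibility Principle (SRP)

Single Responsibility Principle (SRP)


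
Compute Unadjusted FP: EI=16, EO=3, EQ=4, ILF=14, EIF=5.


UFP = EI*4 + EO*5 + EQ*4 + ILF*10 + EIF*7
UFP = 16*4 + 3*5 + 4*4 + 14*10 + 5*7
UFP = 64 + 15 + 16 + 140 + 35
UFP = 270

270


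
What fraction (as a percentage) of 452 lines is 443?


Coverage = covered / total * 100
Coverage = 443 / 452 * 100
Coverage = 98.01%

98.01%


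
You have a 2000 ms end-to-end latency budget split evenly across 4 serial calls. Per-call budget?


Formula: per_stage = total_budget / stages
per_stage = 2000 / 4
per_stage = 500.0 ms

500.0 ms


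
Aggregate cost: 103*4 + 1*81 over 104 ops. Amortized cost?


Formula: Amortized cost = Total cost / Operations
Total cost = (103 * 4) + (1 * 81)
Total cost = 412 + 81 = 493
Amortized = 493 / 104 = 4.7404

4.7404


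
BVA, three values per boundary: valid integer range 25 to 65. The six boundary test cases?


Range: [25, 65]
Boundaries: just below min, min, min+1, max-1, max, just above max
Values: [24, 25, 26, 64, 65, 66]

[24, 25, 26, 64, 65, 66]


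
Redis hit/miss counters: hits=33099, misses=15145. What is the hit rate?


Formula: hit rate = hits / (hits + misses) * 100
hit rate = 33099 / (33099 + 15145) * 100
hit rate = 33099 / 48244 * 100
hit rate = 68.61%

68.61%


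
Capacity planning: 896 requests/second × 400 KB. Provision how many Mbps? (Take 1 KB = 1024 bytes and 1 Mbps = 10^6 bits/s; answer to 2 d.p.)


Formula: Mbps = payload_bytes * RPS * 8 / 1e6
Payload per request = 400 KB = 400 * 1024 = 409600 bytes
Total bytes/sec = 409600 * 896 = 367001600
Total bits/sec = 367001600 * 8 = 2936012800
Mbps = 2936012800 / 1e6 = 2936.01

2936.01 Mbps


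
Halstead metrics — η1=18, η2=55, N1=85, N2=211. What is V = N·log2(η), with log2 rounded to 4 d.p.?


Formula: V = N * log2(η), where N = N1 + N2 and η = η1 + η2
η = 18 + 55 = 73
N = 85 + 211 = 296
log2(73) ≈ 6.1898
V = 296 * 6.1898 = 1832.18

1832.18


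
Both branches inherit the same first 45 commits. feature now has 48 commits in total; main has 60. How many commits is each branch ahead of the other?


Common ancestor: commit #45
feature commits after divergence: 48 - 45 = 3
main commits after divergence: 60 - 45 = 15
feature is 3 commits ahead of main
main is 15 commits ahead of feature

feature ahead: 3, main ahead: 15


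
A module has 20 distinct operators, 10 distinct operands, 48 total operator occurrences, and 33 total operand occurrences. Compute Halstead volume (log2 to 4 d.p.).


Formula: V = N * log2(η), where N = N1 + N2 and η = η1 + η2
η = 20 + 10 = 30
N = 48 + 33 = 81
log2(30) ≈ 4.9069
V = 81 * 4.9069 = 397.46

397.46


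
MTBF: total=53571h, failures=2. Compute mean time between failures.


Formula: MTBF = Total operating time / Number of failures
MTBF = 53571 / 2
MTBF = 26785.5 hours

26785.5 hours


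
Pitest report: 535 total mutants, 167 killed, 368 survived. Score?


Mutation score = killed / total * 100
Mutation score = 167 / 535 * 100
Mutation score = 31.21%

31.21%


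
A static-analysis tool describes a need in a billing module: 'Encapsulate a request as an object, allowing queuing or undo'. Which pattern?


This matches the Command pattern

Command


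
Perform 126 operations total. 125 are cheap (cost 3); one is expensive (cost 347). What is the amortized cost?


Formula: Amortized cost = Total cost / Operations
Total cost = (125 * 3) + (1 * 347)
Total cost = 375 + 347 = 722
Amortized = 722 / 126 = 5.7302

5.7302


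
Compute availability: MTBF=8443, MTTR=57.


Availability = MTBF / (MTBF + MTTR)
Availability = 8443 / (8443 + 57)
Availability = 8443 / 8500
Availability = 99.3294%

99.3294%


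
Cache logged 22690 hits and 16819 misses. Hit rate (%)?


Formula: hit rate = hits / (hits + misses) * 100
hit rate = 22690 / (22690 + 16819) * 100
hit rate = 22690 / 39509 * 100
hit rate = 57.43%

57.43%


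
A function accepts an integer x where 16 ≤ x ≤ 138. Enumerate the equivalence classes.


Valid range: [16, 138]
Class 1: x < 16 — invalid
Class 2: 16 ≤ x ≤ 138 — valid
Class 3: x > 138 — invalid
Total equivalence classes: 3

3 equivalence classes


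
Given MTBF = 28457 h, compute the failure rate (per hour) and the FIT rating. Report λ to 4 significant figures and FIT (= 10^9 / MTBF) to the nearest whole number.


Formula: λ = 1 / MTBF; FIT = λ × 1e9 = 1e9 / MTBF
λ = 1 / 28457 ≈ 3.514e-05 failures/hour
FIT = 1e9 / 28457 ≈ 35141 failures per 1e9 hours (nearest whole number)

λ = 3.514e-05 /h, FIT = 35141


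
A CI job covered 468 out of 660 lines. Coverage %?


Coverage = covered / total * 100
Coverage = 468 / 660 * 100
Coverage = 70.91%

70.91%


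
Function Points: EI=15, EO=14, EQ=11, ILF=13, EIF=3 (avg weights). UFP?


UFP = EI*4 + EO*5 + EQ*4 + ILF*10 + EIF*7
UFP = 15*4 + 14*5 + 11*4 + 13*10 + 3*7
UFP = 60 + 70 + 44 + 130 + 21
UFP = 325

325


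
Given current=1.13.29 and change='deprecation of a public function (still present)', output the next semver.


Current: 1.13.29
Change category: 'deprecation of a public function (still present)' → minor bump
SemVer rule: minor bump → increment MINOR, reset PATCH to 0 (MAJOR unchanged)
New: 1.14.0

1.14.0


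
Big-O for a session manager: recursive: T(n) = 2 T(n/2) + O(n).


Reasoning: master theorem case 2 (merge-sort recurrence)
Complexity: O(n log n)

O(n log n)


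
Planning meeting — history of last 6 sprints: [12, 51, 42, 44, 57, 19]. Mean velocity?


Formula: Avg velocity = Total points / Number of sprints
Points: [12, 51, 42, 44, 57, 19]
Sum = 12 + 51 + 42 + 44 + 57 + 19 = 225
Avg velocity = 225 / 6 = 37.5 points/sprint

37.5 points/sprint


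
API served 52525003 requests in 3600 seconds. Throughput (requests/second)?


Formula: throughput = requests / seconds
throughput = 52525003 / 3600
throughput = 14590.28 requests/second

14590.28 requests/second


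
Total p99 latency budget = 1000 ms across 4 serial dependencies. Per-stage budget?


Formula: per_stage = total_budget / stages
per_stage = 1000 / 4
per_stage = 250.0 ms

250.0 ms


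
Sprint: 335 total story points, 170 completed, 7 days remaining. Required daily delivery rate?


Formula: Required rate = Remaining points / Days left
Remaining = 335 - 170 = 165 points
Required rate = 165 / 7 = 23.57 points/day

23.57 points/day


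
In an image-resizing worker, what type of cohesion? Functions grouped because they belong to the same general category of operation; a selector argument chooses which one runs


Reasoning: Grouped by category of activity, not by data or sequence
Type: Logical cohesion

Logical cohesion


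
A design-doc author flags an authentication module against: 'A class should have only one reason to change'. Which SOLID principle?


This describes the Single Responsibility Principle (SRP)

Single Responsibility Principle (SRP)


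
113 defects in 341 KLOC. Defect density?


Defect density = defects / KLOC
Defect density = 113 / 341
Defect density = 0.331 defects/KLOC

0.331 defects/KLOC


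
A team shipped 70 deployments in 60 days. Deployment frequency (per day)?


Formula: deployments per day = releases / days
= 70 / 60
= 1.167 deploys/day
(equivalently, 8.17 deploys/week)

1.167 deploys/day


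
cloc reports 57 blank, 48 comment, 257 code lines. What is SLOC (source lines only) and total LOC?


Total LOC = blank + comment + code
Total LOC = 57 + 48 + 257 = 362
SLOC (source only) = code = 257

Total LOC: 362, SLOC: 257


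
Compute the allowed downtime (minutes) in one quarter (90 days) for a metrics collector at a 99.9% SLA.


Formula: allowed downtime = period * (100 - SLA) / 100
Period (quarter (90 days)) = 129600 minutes
Unavailability fraction = (100 - 99.9) / 100
Allowed downtime = 129600 * (100 - 99.9) / 100
Allowed downtime = 129.6 minutes

129.6 minutes


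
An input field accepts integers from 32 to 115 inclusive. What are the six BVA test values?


Range: [32, 115]
Boundaries: just below min, min, min+1, max-1, max, just above max
Values: [31, 32, 33, 114, 115, 116]

[31, 32, 33, 114, 115, 116]


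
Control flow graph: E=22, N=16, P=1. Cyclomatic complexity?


Formula: V(G) = E - N + 2P
V(G) = 22 - 16 + 2*1
V(G) = 6 + 2
V(G) = 8

8


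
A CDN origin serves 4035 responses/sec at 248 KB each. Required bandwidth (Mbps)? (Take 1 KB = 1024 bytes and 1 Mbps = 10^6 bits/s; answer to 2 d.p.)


Formula: Mbps = payload_bytes * RPS * 8 / 1e6
Payload per request = 248 KB = 248 * 1024 = 253952 bytes
Total bytes/sec = 253952 * 4035 = 1024696320
Total bits/sec = 1024696320 * 8 = 8197570560
Mbps = 8197570560 / 1e6 = 8197.57

8197.57 Mbps


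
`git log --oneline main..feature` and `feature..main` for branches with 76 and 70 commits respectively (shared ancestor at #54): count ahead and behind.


Common ancestor: commit #54
feature commits after divergence: 76 - 54 = 22
main commits after divergence: 70 - 54 = 16
feature is 22 commits ahead of main
main is 16 commits ahead of feature

feature ahead: 22, main ahead: 16


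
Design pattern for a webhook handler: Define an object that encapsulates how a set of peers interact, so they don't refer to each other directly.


This matches the Mediator pattern

Mediator


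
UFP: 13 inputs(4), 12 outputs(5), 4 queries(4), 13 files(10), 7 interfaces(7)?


UFP = EI*4 + EO*5 + EQ*4 + ILF*10 + EIF*7
UFP = 13*4 + 12*5 + 4*4 + 13*10 + 7*7
UFP = 52 + 60 + 16 + 130 + 49
UFP = 307

307


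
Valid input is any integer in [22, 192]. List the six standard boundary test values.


Range: [22, 192]
Boundaries: just below min, min, min+1, max-1, max, just above max
Values: [21, 22, 23, 191, 192, 193]

[21, 22, 23, 191, 192, 193]


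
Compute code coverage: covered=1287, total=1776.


Coverage = covered / total * 100
Coverage = 1287 / 1776 * 100
Coverage = 72.47%

72.47%


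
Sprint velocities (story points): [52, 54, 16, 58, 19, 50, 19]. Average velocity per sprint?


Formula: Avg velocity = Total points / Number of sprints
Points: [52, 54, 16, 58, 19, 50, 19]
Sum = 52 + 54 + 16 + 58 + 19 + 50 + 19 = 268
Avg velocity = 268 / 7 = 38.29 points/sprint

38.29 points/sprint


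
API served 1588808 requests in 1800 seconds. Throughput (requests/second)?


Formula: throughput = requests / seconds
throughput = 1588808 / 1800
throughput = 882.67 requests/second

882.67 requests/second


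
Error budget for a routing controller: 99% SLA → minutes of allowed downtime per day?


Formula: allowed downtime = period * (100 - SLA) / 100
Period (day) = 1440 minutes
Unavailability fraction = (100 - 99.0) / 100
Allowed downtime = 1440 * (100 - 99.0) / 100
Allowed downtime = 14.4 minutes

14.4 minutes


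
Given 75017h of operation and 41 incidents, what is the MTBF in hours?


Formula: MTBF = Total operating time / Number of failures
MTBF = 75017 / 41
MTBF = 1829.68 hours

1829.68 hours


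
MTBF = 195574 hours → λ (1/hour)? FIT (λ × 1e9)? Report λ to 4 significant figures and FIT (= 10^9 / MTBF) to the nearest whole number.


Formula: λ = 1 / MTBF; FIT = λ × 1e9 = 1e9 / MTBF
λ = 1 / 195574 ≈ 5.113e-06 failures/hour
FIT = 1e9 / 195574 ≈ 5113 failures per 1e9 hours (nearest whole number)

λ = 5.113e-06 /h, FIT = 5113


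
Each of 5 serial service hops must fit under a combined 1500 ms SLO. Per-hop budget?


Formula: per_stage = total_budget / stages
per_stage = 1500 / 5
per_stage = 300.0 ms

300.0 ms


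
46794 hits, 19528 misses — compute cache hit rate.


Formula: hit rate = hits / (hits + misses) * 100
hit rate = 46794 / (46794 + 19528) * 100
hit rate = 46794 / 66322 * 100
hit rate = 70.56%

70.56%


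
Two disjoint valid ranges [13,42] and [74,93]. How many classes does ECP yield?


Valid ranges: [13,42] and [74,93]
Class 1: x < 13 — invalid
Class 2: 13 ≤ x ≤ 42 — valid
Class 3: 42 < x < 74 — invalid (gap between ranges)
Class 4: 74 ≤ x ≤ 93 — valid
Class 5: x > 93 — invalid
Total equivalence classes: 5

5 equivalence classes


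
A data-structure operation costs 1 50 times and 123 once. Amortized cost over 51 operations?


Formula: Amortized cost = Total cost / Operations
Total cost = (50 * 1) + (1 * 123)
Total cost = 50 + 123 = 173
Amortized = 173 / 51 = 3.3922

3.3922


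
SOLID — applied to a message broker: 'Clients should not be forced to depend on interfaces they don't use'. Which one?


This describes the Interface Segregation Principle (ISP)

Interface Segregation Principle (ISP)


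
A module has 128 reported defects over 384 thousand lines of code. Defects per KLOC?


Defect density = defects / KLOC
Defect density = 128 / 384
Defect density = 0.333 defects/KLOC

0.333 defects/KLOC


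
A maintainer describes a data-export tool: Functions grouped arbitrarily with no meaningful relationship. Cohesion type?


Reasoning: Worst: random grouping
Type: Coincidental cohesion

Coincidental cohesion


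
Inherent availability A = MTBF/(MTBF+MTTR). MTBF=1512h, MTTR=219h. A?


Availability = MTBF / (MTBF + MTTR)
Availability = 1512 / (1512 + 219)
Availability = 1512 / 1731
Availability = 87.3484%

87.3484%


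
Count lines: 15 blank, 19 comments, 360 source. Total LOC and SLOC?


Total LOC = blank + comment + code
Total LOC = 15 + 19 + 360 = 394
SLOC (source only) = code = 360

Total LOC: 394, SLOC: 360


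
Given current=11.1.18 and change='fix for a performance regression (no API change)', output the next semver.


Current: 11.1.18
Change category: 'fix for a performance regression (no API change)' → patch bump
SemVer rule: patch bump → increment PATCH (MAJOR and MINOR unchanged)
New: 11.1.19

11.1.19


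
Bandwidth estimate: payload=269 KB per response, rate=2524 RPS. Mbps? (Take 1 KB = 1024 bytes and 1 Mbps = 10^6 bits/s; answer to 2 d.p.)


Formula: Mbps = payload_bytes * RPS * 8 / 1e6
Payload per request = 269 KB = 269 * 1024 = 275456 bytes
Total bytes/sec = 275456 * 2524 = 695250944
Total bits/sec = 695250944 * 8 = 5562007552
Mbps = 5562007552 / 1e6 = 5562.01

5562.01 Mbps


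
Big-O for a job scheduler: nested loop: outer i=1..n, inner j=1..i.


Reasoning: triangle: n(n+1)/2 ~ n^2/2
Complexity: O(n^2)

O(n^2)


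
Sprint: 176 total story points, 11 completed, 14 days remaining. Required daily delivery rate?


Formula: Required rate = Remaining points / Days left
Remaining = 176 - 11 = 165 points
Required rate = 165 / 14 = 11.79 points/day

11.79 points/day


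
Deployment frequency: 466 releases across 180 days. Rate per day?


Formula: deployments per day = releases / days
= 466 / 180
= 2.589 deploys/day
(equivalently, 18.12 deploys/week)

2.589 deploys/day


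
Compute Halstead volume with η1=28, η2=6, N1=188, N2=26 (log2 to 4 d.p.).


Formula: V = N * log2(η), where N = N1 + N2 and η = η1 + η2
η = 28 + 6 = 34
N = 188 + 26 = 214
log2(34) ≈ 5.0875
V = 214 * 5.0875 = 1088.73

1088.73


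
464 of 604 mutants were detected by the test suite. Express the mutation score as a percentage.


Mutation score = killed / total * 100
Mutation score = 464 / 604 * 100
Mutation score = 76.82%

76.82%


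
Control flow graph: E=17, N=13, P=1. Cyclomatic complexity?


Formula: V(G) = E - N + 2P
V(G) = 17 - 13 + 2*1
V(G) = 4 + 2
V(G) = 6

6


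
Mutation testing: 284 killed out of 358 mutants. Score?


Mutation score = killed / total * 100
Mutation score = 284 / 358 * 100
Mutation score = 79.33%

79.33%


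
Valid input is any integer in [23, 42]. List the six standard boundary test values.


Range: [23, 42]
Boundaries: just below min, min, min+1, max-1, max, just above max
Values: [22, 23, 24, 41, 42, 43]

[22, 23, 24, 41, 42, 43]


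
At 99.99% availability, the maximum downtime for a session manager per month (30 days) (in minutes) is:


Formula: allowed downtime = period * (100 - SLA) / 100
Period (month (30 days)) = 43200 minutes
Unavailability fraction = (100 - 99.99) / 100
Allowed downtime = 43200 * (100 - 99.99) / 100
Allowed downtime = 4.32 minutes

4.32 minutes


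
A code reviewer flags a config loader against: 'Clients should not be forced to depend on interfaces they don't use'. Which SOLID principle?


This describes the Interface Segregation Principle (ISP)

Interface Segregation Principle (ISP)


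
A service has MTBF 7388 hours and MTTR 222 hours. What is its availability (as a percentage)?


Availability = MTBF / (MTBF + MTTR)
Availability = 7388 / (7388 + 222)
Availability = 7388 / 7610
Availability = 97.0828%

97.0828%


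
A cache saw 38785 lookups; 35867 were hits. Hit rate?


Formula: hit rate = hits / (hits + misses) * 100
hit rate = 35867 / (35867 + 2918) * 100
hit rate = 35867 / 38785 * 100
hit rate = 92.48%

92.48%


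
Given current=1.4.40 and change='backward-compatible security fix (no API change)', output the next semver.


Current: 1.4.40
Change category: 'backward-compatible security fix (no API change)' → patch bump
SemVer rule: patch bump → increment PATCH (MAJOR and MINOR unchanged)
New: 1.4.41

1.4.41


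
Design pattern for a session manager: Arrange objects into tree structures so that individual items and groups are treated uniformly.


This matches the Composite pattern

Composite


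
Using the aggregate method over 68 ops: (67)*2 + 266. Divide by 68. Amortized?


Formula: Amortized cost = Total cost / Operations
Total cost = (67 * 2) + (1 * 266)
Total cost = 134 + 266 = 400
Amortized = 400 / 68 = 5.8824

5.8824


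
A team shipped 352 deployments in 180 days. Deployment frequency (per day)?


Formula: deployments per day = releases / days
= 352 / 180
= 1.956 deploys/day
(equivalently, 13.69 deploys/week)

1.956 deploys/day


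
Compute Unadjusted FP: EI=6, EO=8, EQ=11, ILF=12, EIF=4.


UFP = EI*4 + EO*5 + EQ*4 + ILF*10 + EIF*7
UFP = 6*4 + 8*5 + 11*4 + 12*10 + 4*7
UFP = 24 + 40 + 44 + 120 + 28
UFP = 256

256


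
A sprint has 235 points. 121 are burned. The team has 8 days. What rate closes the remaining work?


Formula: Required rate = Remaining points / Days left
Remaining = 235 - 121 = 114 points
Required rate = 114 / 8 = 14.25 points/day

14.25 points/day


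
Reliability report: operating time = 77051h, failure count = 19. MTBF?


Formula: MTBF = Total operating time / Number of failures
MTBF = 77051 / 19
MTBF = 4055.32 hours

4055.32 hours


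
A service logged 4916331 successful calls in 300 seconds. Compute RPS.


Formula: throughput = requests / seconds
throughput = 4916331 / 300
throughput = 16387.77 requests/second

16387.77 requests/second


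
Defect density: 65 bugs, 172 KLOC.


Defect density = defects / KLOC
Defect density = 65 / 172
Defect density = 0.378 defects/KLOC

0.378 defects/KLOC


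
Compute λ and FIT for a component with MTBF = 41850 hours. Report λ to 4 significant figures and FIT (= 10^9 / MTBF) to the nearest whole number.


Formula: λ = 1 / MTBF; FIT = λ × 1e9 = 1e9 / MTBF
λ = 1 / 41850 ≈ 2.389e-05 failures/hour
FIT = 1e9 / 41850 ≈ 23895 failures per 1e9 hours (nearest whole number)

λ = 2.389e-05 /h, FIT = 23895


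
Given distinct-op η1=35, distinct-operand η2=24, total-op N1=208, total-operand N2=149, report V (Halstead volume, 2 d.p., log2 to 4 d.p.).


Formula: V = N * log2(η), where N = N1 + N2 and η = η1 + η2
η = 35 + 24 = 59
N = 208 + 149 = 357
log2(59) ≈ 5.8826
V = 357 * 5.8826 = 2100.09

2100.09


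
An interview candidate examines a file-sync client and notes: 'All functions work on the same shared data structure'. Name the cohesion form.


Reasoning: Functions share data
Type: Communicational cohesion

Communicational cohesion


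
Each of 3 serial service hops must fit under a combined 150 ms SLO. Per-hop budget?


Formula: per_stage = total_budget / stages
per_stage = 150 / 3
per_stage = 50.0 ms

50.0 ms


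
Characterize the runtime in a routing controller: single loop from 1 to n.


Reasoning: one pass through n items
Complexity: O(n)

O(n)


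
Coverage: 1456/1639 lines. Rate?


Coverage = covered / total * 100
Coverage = 1456 / 1639 * 100
Coverage = 88.83%

88.83%


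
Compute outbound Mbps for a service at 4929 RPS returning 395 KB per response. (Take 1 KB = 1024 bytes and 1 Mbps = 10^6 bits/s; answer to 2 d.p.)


Formula: Mbps = payload_bytes * RPS * 8 / 1e6
Payload per request = 395 KB = 395 * 1024 = 404480 bytes
Total bytes/sec = 404480 * 4929 = 1993681920
Total bits/sec = 1993681920 * 8 = 15949455360
Mbps = 15949455360 / 1e6 = 15949.46

15949.46 Mbps


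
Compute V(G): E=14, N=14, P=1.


Formula: V(G) = E - N + 2P
V(G) = 14 - 14 + 2*1
V(G) = 0 + 2
V(G) = 2

2


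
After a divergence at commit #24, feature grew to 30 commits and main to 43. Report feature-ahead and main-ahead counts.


Common ancestor: commit #24
feature commits after divergence: 30 - 24 = 6
main commits after divergence: 43 - 24 = 19
feature is 6 commits ahead of main
main is 19 commits ahead of feature

feature ahead: 6, main ahead: 19


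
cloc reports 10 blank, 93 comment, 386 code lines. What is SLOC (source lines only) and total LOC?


Total LOC = blank + comment + code
Total LOC = 10 + 93 + 386 = 489
SLOC (source only) = code = 386

Total LOC: 489, SLOC: 386


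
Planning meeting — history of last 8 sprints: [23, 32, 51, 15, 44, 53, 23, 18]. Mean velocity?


Formula: Avg velocity = Total points / Number of sprints
Points: [23, 32, 51, 15, 44, 53, 23, 18]
Sum = 23 + 32 + 51 + 15 + 44 + 53 + 23 + 18 = 259
Avg velocity = 259 / 8 = 32.38 points/sprint

32.38 points/sprint


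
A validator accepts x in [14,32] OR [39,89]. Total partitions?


Valid ranges: [14,32] and [39,89]
Class 1: x < 14 — invalid
Class 2: 14 ≤ x ≤ 32 — valid
Class 3: 32 < x < 39 — invalid (gap between ranges)
Class 4: 39 ≤ x ≤ 89 — valid
Class 5: x > 89 — invalid
Total equivalence classes: 5

5 equivalence classes


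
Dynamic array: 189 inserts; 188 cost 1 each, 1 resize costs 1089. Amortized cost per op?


Formula: Amortized cost = Total cost / Operations
Total cost = (188 * 1) + (1 * 1089)
Total cost = 188 + 1089 = 1277
Amortized = 1277 / 189 = 6.7566

6.7566


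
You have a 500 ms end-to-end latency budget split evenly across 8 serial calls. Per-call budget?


Formula: per_stage = total_budget / stages
per_stage = 500 / 8
per_stage = 62.5 ms

62.5 ms


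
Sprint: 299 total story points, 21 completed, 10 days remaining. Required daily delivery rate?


Formula: Required rate = Remaining points / Days left
Remaining = 299 - 21 = 278 points
Required rate = 278 / 10 = 27.8 points/day

27.8 points/day


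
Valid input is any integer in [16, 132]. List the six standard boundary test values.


Range: [16, 132]
Boundaries: just below min, min, min+1, max-1, max, just above max
Values: [15, 16, 17, 131, 132, 133]

[15, 16, 17, 131, 132, 133]


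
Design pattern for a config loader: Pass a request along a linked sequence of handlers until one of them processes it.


This matches the Chain of Responsibility pattern

Chain of Responsibility


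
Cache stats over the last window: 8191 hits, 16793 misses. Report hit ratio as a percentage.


Formula: hit rate = hits / (hits + misses) * 100
hit rate = 8191 / (8191 + 16793) * 100
hit rate = 8191 / 24984 * 100
hit rate = 32.78%

32.78%


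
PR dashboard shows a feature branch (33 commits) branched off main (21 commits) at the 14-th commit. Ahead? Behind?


Common ancestor: commit #14
feature commits after divergence: 33 - 14 = 19
main commits after divergence: 21 - 14 = 7
feature is 19 commits ahead of main
main is 7 commits ahead of feature

feature ahead: 19, main ahead: 7


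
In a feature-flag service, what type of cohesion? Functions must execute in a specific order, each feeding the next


Reasoning: Output of one is input to next
Type: Sequential cohesion

Sequential cohesion


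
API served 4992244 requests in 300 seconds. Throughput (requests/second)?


Formula: throughput = requests / seconds
throughput = 4992244 / 300
throughput = 16640.81 requests/second

16640.81 requests/second


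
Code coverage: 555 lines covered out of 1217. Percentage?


Coverage = covered / total * 100
Coverage = 555 / 1217 * 100
Coverage = 45.6%

45.6%


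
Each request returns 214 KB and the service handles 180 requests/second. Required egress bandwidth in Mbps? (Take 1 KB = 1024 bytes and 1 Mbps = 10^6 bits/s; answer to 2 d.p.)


Formula: Mbps = payload_bytes * RPS * 8 / 1e6
Payload per request = 214 KB = 214 * 1024 = 219136 bytes
Total bytes/sec = 219136 * 180 = 39444480
Total bits/sec = 39444480 * 8 = 315555840
Mbps = 315555840 / 1e6 = 315.56

315.56 Mbps


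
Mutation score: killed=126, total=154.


Mutation score = killed / total * 100
Mutation score = 126 / 154 * 100
Mutation score = 81.82%

81.82%


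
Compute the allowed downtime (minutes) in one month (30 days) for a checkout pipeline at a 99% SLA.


Formula: allowed downtime = period * (100 - SLA) / 100
Period (month (30 days)) = 43200 minutes
Unavailability fraction = (100 - 99.0) / 100
Allowed downtime = 43200 * (100 - 99.0) / 100
Allowed downtime = 432.0 minutes

432.0 minutes


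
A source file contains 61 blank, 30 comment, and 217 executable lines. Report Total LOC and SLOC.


Total LOC = blank + comment + code
Total LOC = 61 + 30 + 217 = 308
SLOC (source only) = code = 217

Total LOC: 308, SLOC: 217


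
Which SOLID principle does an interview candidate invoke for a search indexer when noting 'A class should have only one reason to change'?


This describes the Single Responsibility Principle (SRP)

Single Responsibility Principle (SRP)


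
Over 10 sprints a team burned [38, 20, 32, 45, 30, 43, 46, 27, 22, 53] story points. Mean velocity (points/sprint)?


Formula: Avg velocity = Total points / Number of sprints
Points: [38, 20, 32, 45, 30, 43, 46, 27, 22, 53]
Sum = 38 + 20 + 32 + 45 + 30 + 43 + 46 + 27 + 22 + 53 = 356
Avg velocity = 356 / 10 = 35.6 points/sprint

35.6 points/sprint
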